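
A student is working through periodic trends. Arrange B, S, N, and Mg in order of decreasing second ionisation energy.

IE_2 is the cost of taking one more electron from the +1 cation: B⁺ still has 2 valence electrons; S⁺ still has 5 valence electrons; N⁺ still has 4 valence electrons; Mg⁺ still has 1 valence electron.
All are still removing valence electrons, so compare the +1 ions as you would atoms: IE_2 generally rises across a period (higher Z_eff) and falls down a group (larger shell), subject to the usual subshell exceptions.
Valence configurations: B⁺ [He]2s², S⁺ [Ne]3s²3p³, N⁺ [He]2s²2p², Mg⁺ [Ne]3s¹.
Approximate IE_2 values (kJ/mol): B 2427, S 2252, N 2856, Mg 1451.
Overall IE_2 order: Mg < S < B < N.

N, B, S, Mg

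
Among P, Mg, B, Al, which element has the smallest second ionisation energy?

Mg

IE_2 is the cost of taking one more electron from the +1 cation: P⁺ still has 4 valence electrons; Mg⁺ still has 1 valence electron; B⁺ still has 2 valence electrons; Al⁺ still has 2 valence electrons.
All are still removing valence electrons, so compare the +1 ions as you would atoms: IE_2 generally rises across a period (higher Z_eff) and falls down a group (larger shell), subject to the usual subshell exceptions.
Valence configurations: P⁺ [Ne]3s²3p², Mg⁺ [Ne]3s¹, B⁺ [He]2s², Al⁺ [Ne]3s².
Tabulated IE_2 (kJ/mol): P 1907, Mg 1451, B 2427, Al 1817.
Overall IE_2 order: Mg < Al < P < B.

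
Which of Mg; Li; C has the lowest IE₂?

Mg

After 1 electron has been removed, what remains? Mg⁺ still has 1 valence electron; Li⁺ is the bare [He] core; C⁺ still has 3 valence electrons.
Breaking into a closed-shell core is much more expensive than removing a leftover valence electron — Li has the largest IE_2 here.
Valence configurations: Mg⁺ [Ne]3s¹, C⁺ [He]2s²2p¹.
Approximate IE_2 values (kJ/mol): Mg 1451, Li 7298, C 2353.
Putting it together, IE_2: Mg < C < Li.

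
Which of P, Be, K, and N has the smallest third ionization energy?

After 2 electrons have been removed, what remains? P²⁺ still has 3 valence electrons; Be²⁺ is the bare [He] core; K²⁺ is already 1 electron into the core; N²⁺ still has 3 valence electrons.
Usually core removal costs more than valence removal, but here the competition is close: a tightly held n=2 valence electron can cost more to remove than an n=3 core electron, so the actual values have to decide it.
Valence configurations: P²⁺ [Ne]3s²3p¹, N²⁺ [He]2s²2p¹.
Tabulated IE_3 (kJ/mol): P 2914, Be 14849, K 4420, N 4578.
Putting it together, IE_3: P < K < N < Be.

P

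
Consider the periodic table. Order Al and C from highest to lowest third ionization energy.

IE_3 is the cost of taking one more electron from the +2 cation: Al²⁺ still has 1 valence electron; C²⁺ still has 2 valence electrons.
All are still removing valence electrons, so compare the +2 ions as you would atoms: IE_3 generally rises across a period (higher Z_eff) and falls down a group (larger shell), subject to the usual subshell exceptions.
Valence configurations: Al²⁺ [Ne]3s¹, C²⁺ [He]2s².
The numbers (kJ/mol): Al 2745, C 4620.
So the third ionization energies run Al < C.

C > Al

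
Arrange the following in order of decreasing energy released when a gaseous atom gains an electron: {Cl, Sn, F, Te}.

F is in period 2, group 17; Cl is in period 3, group 17; Sn is in period 5, group 14; Te is in period 5, group 16.
Electron affinity generally becomes more exothermic across a period toward the halogens and less exothermic down a group.
These span different periods and groups, so the two trends combine.
Te > Sn: Te lies to the right of Sn in period 5, so the across-period effect alone puts Te higher.
F > Te: relative to Te, both the across-period and down-group shifts push F's electron affinity up.
Cl > F: this pair runs against the simple trend — see the exception note.
Note the exception: Cl has a higher electron affinity than F, contrary to the simple trend — F's small 2p subshell makes the incoming electron feel strong e⁻–e⁻ repulsion, so Cl actually releases more energy on gaining an electron.
For reference (kJ/mol): F 328, Cl 349, Sn 107, Te 190.
So from highest to lowest: Cl > F > Te > Sn.

Cl > F > Te > Sn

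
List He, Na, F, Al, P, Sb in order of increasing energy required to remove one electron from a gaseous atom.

Na, Al, Sb, P, F, He

He is in period 1, group 18; F is in period 2, group 17; Na is in period 3, group 1; Al is in period 3, group 13; P is in period 3, group 15; Sb is in period 5, group 15.
IE₁ increases left→right with effective nuclear charge and decreases top→bottom as the valence shell moves farther out.
These span different periods and groups, so the two trends combine.
Al > Na: Al lies to the right of Na in period 3, so the across-period effect alone puts Al higher.
Sb > Al: the two effects oppose for this pair; the across-period effect wins (831 vs 578 kJ/mol).
P > Sb: P sits above Sb in group 15, so the down-group effect alone puts P higher.
F > P: relative to P, both the across-period and down-group shifts push F's first ionization energy up.
He > F: both effects reinforce here, so He is clearly the higher of the two.
Approximate values (kJ/mol): He 2372, F 1681, Na 496, Al 578, P 1012, Sb 831.
So from lowest to highest: Na < Al < Sb < P < F < He.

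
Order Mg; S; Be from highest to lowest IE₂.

After 1 electron has been removed, what remains? Mg⁺ still has 1 valence electron; S⁺ still has 5 valence electrons; Be⁺ still has 1 valence electron.
All are still removing valence electrons, so compare the +1 ions as you would atoms: IE_2 generally rises across a period (higher Z_eff) and falls down a group (larger shell), subject to the usual subshell exceptions.
Valence configurations: Mg⁺ [Ne]3s¹, S⁺ [Ne]3s²3p³, Be⁺ [He]2s¹.
Tabulated IE_2 (kJ/mol): Mg 1451, S 2252, Be 1757.
So the second ionization energies run Mg < Be < S.

S > Be > Mg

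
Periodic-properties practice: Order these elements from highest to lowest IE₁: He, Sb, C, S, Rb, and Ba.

He > C > S > Sb > Ba > Rb

First ionization energy rises across a period (greater Z_eff holds electrons more tightly) and falls down a group (valence electrons are farther from the nucleus).
These span different periods and groups, so the two trends combine.
Ba > Rb: the two effects oppose for this pair; the across-period effect wins (503 vs 403 kJ/mol).
Sb > Ba: relative to Ba, both the across-period and down-group shifts push Sb's first ionization energy up.
S > Sb: both effects reinforce here, so S is clearly the higher of the two.
C > S: the two effects oppose for this pair; the down-group effect wins (1086 vs 1000 kJ/mol).
He > C: relative to C, both the across-period and down-group shifts push He's first ionization energy up.
Tabulated first ionization energy (kJ/mol): He 2372, C 1086, S 1000, Rb 403, Sb 831, Ba 503.
So from highest to lowest: He > C > S > Sb > Ba > Rb.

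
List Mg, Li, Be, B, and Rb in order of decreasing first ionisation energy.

Removing the outermost electron gets harder across a period and easier down a group.
Neither a single period nor a single group — weigh both effects.
Li > Rb: they share group 1; the group trend gives Li the larger value.
Mg > Li: the two effects oppose for this pair; the across-period effect wins (738 vs 520 kJ/mol).
B > Mg: both effects reinforce here, so B is clearly the higher of the two.
Be > B: this pair runs against the simple trend — see the exception note.
Note the exception: Be has a higher first ionization energy than B, contrary to the simple trend — removing B's lone 2p electron is easier than breaking Be's filled 2s².
Approximate values (kJ/mol): Li 520, Be 900, B 801, Mg 738, Rb 403.
So from highest to lowest: Be > B > Mg > Li > Rb.

Be > B > Mg > Li > Rb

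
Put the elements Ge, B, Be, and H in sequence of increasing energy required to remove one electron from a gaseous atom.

First ionization energy rises across a period (greater Z_eff holds electrons more tightly) and falls down a group (valence electrons are farther from the nucleus).
Here both period and group differ, so the two effects have to be weighed against each other.
B > Ge: the two effects oppose for this pair; the down-group effect wins (801 vs 762 kJ/mol).
Be > B: this pair runs against the simple trend — see the exception note.
H > Be: the two effects oppose for this pair; the down-group effect wins (1312 vs 900 kJ/mol).
Note the exception: Be has a higher first ionization energy than B, contrary to the simple trend — removing B's lone 2p electron is easier than breaking Be's filled 2s².
Tabulated first ionization energy (kJ/mol): H 1312, Be 900, B 801, Ge 762.
So from lowest to highest: Ge < B < Be < H.

Ge, B, Be, H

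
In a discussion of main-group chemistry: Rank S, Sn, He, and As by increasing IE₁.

Sn < As < S < He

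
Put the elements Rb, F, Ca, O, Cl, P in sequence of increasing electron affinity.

Ca < Rb < P < O < F < Cl

O is in period 2, group 16; F is in period 2, group 17; P is in period 3, group 15; Cl is in period 3, group 17; Ca is in period 4, group 2; Rb is in period 5, group 1.
Atoms with high Z_eff and room in the valence shell (especially the halogens) have the most exothermic electron affinities.
Here both period and group differ, so the two effects have to be weighed against each other.
Rb > Ca: this pair runs against the simple trend — see the exception note.
P > Rb: both effects reinforce here, so P is clearly the higher of the two.
O > P: relative to P, both the across-period and down-group shifts push O's electron affinity up.
F > O: both are in period 2; the period trend gives F the larger value.
Cl > F: this pair runs against the simple trend — see the exception note.
Note the exception: Rb has a higher electron affinity than Ca, contrary to the simple trend — adding an electron to Ca (ns²) has to open a new, higher-energy np subshell, which is unfavourable.
Note the exception: Cl has a higher electron affinity than F, contrary to the simple trend — F's small 2p subshell makes the incoming electron feel strong e⁻–e⁻ repulsion, so Cl actually releases more energy on gaining an electron.
For reference (kJ/mol): O 141, F 328, P 72, Cl 349, Ca 2, Rb 47.
So from lowest to highest: Ca < Rb < P < O < F < Cl.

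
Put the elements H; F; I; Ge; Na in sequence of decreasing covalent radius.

Na > I > Ge > F > H

H is in period 1, group 1; F is in period 2, group 17; Na is in period 3, group 1; Ge is in period 4, group 14; I is in period 5, group 17.
Moving right in a period, electrons are added to the same shell under a stronger nuclear pull, so atoms get smaller; moving down, a new shell is opened and atoms get larger.
These span different periods and groups, so the two trends combine.
F > H: period and group pull opposite ways; the down-group shift dominates (64 vs 32 pm).
Ge > F: both effects reinforce here, so Ge is clearly the larger of the two.
I > Ge: period and group pull opposite ways; the down-group shift dominates (133 vs 121 pm).
Na > I: period and group pull opposite ways; the across-period shift dominates (155 vs 133 pm).
Approximate values (pm): H 32, F 64, Na 155, Ge 121, I 133.
So from largest to smallest: Na > I > Ge > F > H.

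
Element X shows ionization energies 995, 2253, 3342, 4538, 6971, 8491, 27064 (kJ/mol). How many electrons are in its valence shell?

Look for the largest jump between consecutive ionization energies: IE7/IE6 ≈ 3.2, far larger than any earlier ratio.
That jump marks the point where a core electron is being removed. So the atom has 6 valence electrons.

6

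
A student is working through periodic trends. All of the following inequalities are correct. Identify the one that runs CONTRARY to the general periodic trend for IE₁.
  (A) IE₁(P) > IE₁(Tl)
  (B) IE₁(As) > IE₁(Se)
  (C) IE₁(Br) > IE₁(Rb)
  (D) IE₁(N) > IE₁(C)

The general trend: IE₁ increases across a period and decreases down a group.
(A) P (period 3, group 15) vs Tl (period 6, group 13): the stated order agrees with the simple trend.
(B) As (period 4, group 15) vs Se (period 4, group 16): the stated order contradicts the simple trend.
(C) Br (period 4, group 17) vs Rb (period 5, group 1): the stated order agrees with the simple trend.
(D) N (period 2, group 15) vs C (period 2, group 14): the stated order agrees with the simple trend.
The exception is (B): Se (4p⁴) ionizes more easily than half-filled As (4p³).

(B)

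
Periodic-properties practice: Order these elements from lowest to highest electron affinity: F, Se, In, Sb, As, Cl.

F is in period 2, group 17; Cl is in period 3, group 17; As is in period 4, group 15; Se is in period 4, group 16; In is in period 5, group 13; Sb is in period 5, group 15.
EA tends to increase across a period and decrease down a group, though the pattern is less regular than for IE or radius.
These span different periods and groups, so the two trends combine.
As > In: both effects reinforce here, so As is clearly the higher of the two.
Sb > As: this pair runs against the simple trend — see the exception note.
Se > Sb: relative to Sb, both the across-period and down-group shifts push Se's electron affinity up.
F > Se: both effects reinforce here, so F is clearly the higher of the two.
Cl > F: this pair runs against the simple trend — see the exception note.
Note the exception: Sb has a higher electron affinity than As, contrary to the simple trend — both are half-filled np³, but the pairing/repulsion penalty for the added electron shrinks as the p orbitals become larger and more diffuse down the group, and for Sb that outweighs the weaker nuclear attraction.
Note the exception: Cl has a higher electron affinity than F, contrary to the simple trend — F's small 2p subshell makes the incoming electron feel strong e⁻–e⁻ repulsion, so Cl actually releases more energy on gaining an electron.
Approximate values (kJ/mol): F 328, Cl 349, As 78, Se 195, In 29, Sb 103.
So from lowest to highest: In < As < Sb < Se < F < Cl.

In < As < Sb < Se < F < Cl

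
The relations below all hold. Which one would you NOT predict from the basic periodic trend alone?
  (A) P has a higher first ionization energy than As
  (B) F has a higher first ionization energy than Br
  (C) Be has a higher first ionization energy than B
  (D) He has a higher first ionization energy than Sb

The general trend: first ionization energy increases across a period and decreases down a group.
(A) P (period 3, group 15) vs As (period 4, group 15): the stated order agrees with the simple trend.
(B) F (period 2, group 17) vs Br (period 4, group 17): the stated order agrees with the simple trend.
(C) Be (period 2, group 2) vs B (period 2, group 13): the stated order contradicts the simple trend.
(D) He (period 1, group 18) vs Sb (period 5, group 15): the stated order agrees with the simple trend.
The exception is (C): removing B's lone 2p electron is easier than breaking Be's filled 2s².

(C)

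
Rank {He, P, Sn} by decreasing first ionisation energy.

He, P, Sn

IE₁ increases left→right with effective nuclear charge and decreases top→bottom as the valence shell moves farther out.
Here both period and group differ, so the two effects have to be weighed against each other.
P > Sn: both effects reinforce here, so P is clearly the higher of the two.
He > P: both effects reinforce here, so He is clearly the higher of the two.
Approximate values (kJ/mol): He 2372, P 1012, Sn 709.
So from highest to lowest: He > P > Sn.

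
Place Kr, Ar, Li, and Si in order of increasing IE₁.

Li < Si < Kr < Ar

Across a period the outer electron is held more tightly (higher IE₁); down a group it sits in a higher shell, more shielded, and comes off more easily.
Neither a single period nor a single group — weigh both effects.
Si > Li: the two effects oppose for this pair; the across-period effect wins (786 vs 520 kJ/mol).
Kr > Si: period and group pull opposite ways; the across-period shift dominates (1351 vs 786 kJ/mol).
Ar > Kr: they share group 18; the group trend gives Ar the larger value.
Tabulated first ionization energy (kJ/mol): Li 520, Si 786, Ar 1521, Kr 1351.
So from lowest to highest: Li < Si < Kr < Ar.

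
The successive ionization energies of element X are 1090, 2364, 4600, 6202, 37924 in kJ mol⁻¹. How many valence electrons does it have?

Look for the largest jump between consecutive ionization energies: IE5/IE4 ≈ 6.1, far larger than any earlier ratio.
That jump marks the point where a core electron is being removed. So the atom has 4 valence electrons.

4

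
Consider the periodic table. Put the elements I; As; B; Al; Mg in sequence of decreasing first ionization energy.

B is in period 2, group 13; Mg is in period 3, group 2; Al is in period 3, group 13; As is in period 4, group 15; I is in period 5, group 17.
First ionization energy rises across a period (greater Z_eff holds electrons more tightly) and falls down a group (valence electrons are farther from the nucleus).
Neither a single period nor a single group — weigh both effects.
Mg > Al: this pair runs against the simple trend — see the exception note.
B > Mg: relative to Mg, both the across-period and down-group shifts push B's first ionization energy up.
As > B: the two effects oppose for this pair; the across-period effect wins (947 vs 801 kJ/mol).
I > As: the two effects oppose for this pair; the across-period effect wins (1008 vs 947 kJ/mol).
Note the exception: Mg has a higher first ionization energy than Al, contrary to the simple trend — Al's single 3p electron is easier to remove than one from Mg's filled 3s².
For reference (kJ/mol): B 801, Mg 738, Al 578, As 947, I 1008.
So from highest to lowest: I > As > B > Mg > Al.

I, As, B, Mg, Al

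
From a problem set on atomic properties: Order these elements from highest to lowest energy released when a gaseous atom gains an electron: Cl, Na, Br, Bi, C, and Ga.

Cl > Br > C > Bi > Na > Ga

Adding an electron releases more energy for atoms nearer the top right (short of the noble gases).
Here both period and group differ, so the two effects have to be weighed against each other.
Na > Ga: period and group pull opposite ways; the down-group shift dominates (53 vs 29 kJ/mol).
Bi > Na: the two effects oppose for this pair; the across-period effect wins (91 vs 53 kJ/mol).
C > Bi: period and group pull opposite ways; the down-group shift dominates (122 vs 91 kJ/mol).
Br > C: the two effects oppose for this pair; the across-period effect wins (325 vs 122 kJ/mol).
Cl > Br: Cl sits above Br in group 17, so the down-group effect alone puts Cl higher.
Approximate values (kJ/mol): C 122, Na 53, Cl 349, Ga 29, Br 325, Bi 91.
So from highest to lowest: Cl > Br > C > Bi > Na > Ga.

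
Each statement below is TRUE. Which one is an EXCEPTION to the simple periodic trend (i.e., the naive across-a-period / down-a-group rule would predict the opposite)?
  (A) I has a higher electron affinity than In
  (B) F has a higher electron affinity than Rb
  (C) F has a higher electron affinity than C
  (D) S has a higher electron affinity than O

The general trend: electron affinity increases across a period and decreases down a group.
(A) I (period 5, group 17) vs In (period 5, group 13): the stated order agrees with the simple trend.
(B) F (period 2, group 17) vs Rb (period 5, group 1): the stated order agrees with the simple trend.
(C) F (period 2, group 17) vs C (period 2, group 14): the stated order agrees with the simple trend.
(D) S (period 3, group 16) vs O (period 2, group 16): the stated order contradicts the simple trend.
The exception is (D): the compact 2p subshell of O repels the added electron more than S's larger 3p does.

(D)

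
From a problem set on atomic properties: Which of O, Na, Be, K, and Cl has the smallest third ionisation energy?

Cl

Consider each +2 ion: O²⁺ still has 4 valence electrons; Na²⁺ is already 1 electron into the core; Be²⁺ is the bare [He] core; K²⁺ is already 1 electron into the core; Cl²⁺ still has 5 valence electrons.
Usually core removal costs more than valence removal, but here the competition is close: a tightly held n=2 valence electron can cost more to remove than an n=3 core electron, so the actual values have to decide it.
Valence configurations: O²⁺ [He]2s²2p², Cl²⁺ [Ne]3s²3p³.
Approximate IE_3 values (kJ/mol): O 5300, Na 6910, Be 14849, K 4420, Cl 3822.
Overall IE_3 order: Cl < K < O < Na < Be.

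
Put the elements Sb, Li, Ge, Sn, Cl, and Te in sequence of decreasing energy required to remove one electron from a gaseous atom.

Cl > Te > Sb > Ge > Sn > Li

Li is in period 2, group 1; Cl is in period 3, group 17; Ge is in period 4, group 14; Sn is in period 5, group 14; Sb is in period 5, group 15; Te is in period 5, group 16.
IE₁ increases left→right with effective nuclear charge and decreases top→bottom as the valence shell moves farther out.
Here both period and group differ, so the two effects have to be weighed against each other.
Sn > Li: the two effects oppose for this pair; the across-period effect wins (709 vs 520 kJ/mol).
Ge > Sn: Ge sits above Sn in group 14, so the down-group effect alone puts Ge higher.
Sb > Ge: the two effects oppose for this pair; the across-period effect wins (831 vs 762 kJ/mol).
Te > Sb: both are in period 5; the period trend gives Te the larger value.
Cl > Te: relative to Te, both the across-period and down-group shifts push Cl's first ionization energy up.
Approximate values (kJ/mol): Li 520, Cl 1251, Ge 762, Sn 709, Sb 831, Te 869.
So from highest to lowest: Cl > Te > Sb > Ge > Sn > Li.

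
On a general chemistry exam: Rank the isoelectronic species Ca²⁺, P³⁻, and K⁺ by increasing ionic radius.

Ca²⁺ < K⁺ < P³⁻

All of these have 18 electrons, so size is governed by nuclear charge alone: the more protons, the stronger the pull on the same electron cloud, and the smaller the ion.
Nuclear charges: Ca²⁺ (Z=20), K⁺ (Z=19), P³⁻ (Z=15).
Smallest to largest: Ca²⁺ < K⁺ < P³⁻.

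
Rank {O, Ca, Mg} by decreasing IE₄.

After 3 electrons have been removed, what remains? O³⁺ still has 3 valence electrons; Ca³⁺ is already 1 electron into the core; Mg³⁺ is already 1 electron into the core.
Usually core removal costs more than valence removal, but here the competition is close: a tightly held n=2 valence electron can cost more to remove than an n=3 core electron, so the actual values have to decide it.
The numbers (kJ/mol): O 7469, Ca 6491, Mg 10543.
Hence IE_4: Ca < O < Mg.

Mg, O, Ca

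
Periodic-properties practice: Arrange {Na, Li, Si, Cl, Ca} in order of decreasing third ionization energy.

IE_3 is the cost of taking one more electron from the +2 cation: Na²⁺ is already 1 electron into the core; Li²⁺ is already 1 electron into the core; Si²⁺ still has 2 valence electrons; Cl²⁺ still has 5 valence electrons; Ca²⁺ is the bare [Ar] core.
Breaking into a closed-shell core is much more expensive than removing a leftover valence electron — Ca, Na and Li have the largest IE_3 here.
Valence configurations: Si²⁺ [Ne]3s², Cl²⁺ [Ne]3s²3p³.
The numbers (kJ/mol): Na 6910, Li 11815, Si 3232, Cl 3822, Ca 4912.
Overall IE_3 order: Si < Cl < Ca < Na < Li.

Li > Na > Ca > Cl > Si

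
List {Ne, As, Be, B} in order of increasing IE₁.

IE₁ increases left→right with effective nuclear charge and decreases top→bottom as the valence shell moves farther out.
Neither a single period nor a single group — weigh both effects.
Be > B: this pair runs against the simple trend — see the exception note.
As > Be: period and group pull opposite ways; the across-period shift dominates (947 vs 900 kJ/mol).
Ne > As: relative to As, both the across-period and down-group shifts push Ne's first ionization energy up.
Note the exception: Be has a higher first ionization energy than B, contrary to the simple trend — removing B's lone 2p electron is easier than breaking Be's filled 2s².
Tabulated first ionization energy (kJ/mol): Be 900, B 801, Ne 2081, As 947.
So from lowest to highest: B < Be < As < Ne.

B, Be, As, Ne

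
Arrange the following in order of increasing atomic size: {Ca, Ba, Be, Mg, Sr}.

Be < Mg < Ca < Sr < Ba

Atomic radius shrinks across a period as nuclear charge pulls the same shell inward, and grows down a group as new shells are added.
All are in group 2, so atomic radius increases down the group.
So from smallest to largest: Be < Mg < Ca < Sr < Ba.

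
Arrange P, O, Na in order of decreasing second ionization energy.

Na, O, P

Consider each +1 ion: P⁺ still has 4 valence electrons; O⁺ still has 5 valence electrons; Na⁺ is the bare [Ne] core.
Core electrons are held far more tightly than valence electrons, so Na tops the IE_2 order.
Valence configurations: P⁺ [Ne]3s²3p², O⁺ [He]2s²2p³.
Approximate IE_2 values (kJ/mol): P 1907, O 3388, Na 4562.
Overall IE_2 order: P < O < Na.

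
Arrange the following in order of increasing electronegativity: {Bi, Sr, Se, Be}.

Be is in period 2, group 2; Se is in period 4, group 16; Sr is in period 5, group 2; Bi is in period 6, group 15.
Smaller atoms with higher effective nuclear charge are more electronegative.
Neither a single period nor a single group — weigh both effects.
Be > Sr: Be sits above Sr in group 2, so the down-group effect alone puts Be higher.
Bi > Be: period and group pull opposite ways; the across-period shift dominates (2.02 vs 1.57).
Se > Bi: relative to Bi, both the across-period and down-group shifts push Se's electronegativity up.
For reference (Pauling): Be 1.57, Se 2.55, Sr 0.95, Bi 2.02.
So from lowest to highest: Sr < Be < Bi < Se.

Sr < Be < Bi < Se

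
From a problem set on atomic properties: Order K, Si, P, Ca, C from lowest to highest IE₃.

P, Si, K, C, Ca

The third ionization energy removes an electron from the +2 ion. For each element: K²⁺ is already 1 electron into the core; Si²⁺ still has 2 valence electrons; P²⁺ still has 3 valence electrons; Ca²⁺ is the bare [Ar] core; C²⁺ still has 2 valence electrons.
Usually core removal costs more than valence removal, but here the competition is close: a tightly held n=2 valence electron can cost more to remove than an n=3 core electron, so the actual values have to decide it.
Valence configurations: Si²⁺ [Ne]3s², P²⁺ [Ne]3s²3p¹, C²⁺ [He]2s².
P²⁺ loses a lone 3p electron whereas Si²⁺ must break into a filled 3s² pair, so IE_3(Si) > IE_3(P) even though P has the higher nuclear charge.
Tabulated IE_3 (kJ/mol): K 4420, Si 3232, P 2914, Ca 4912, C 4620.
Overall IE_3 order: P < Si < K < C < Ca.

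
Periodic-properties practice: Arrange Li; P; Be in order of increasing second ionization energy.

Be < P < Li

After 1 electron has been removed, what remains? Li⁺ is the bare [He] core; P⁺ still has 4 valence electrons; Be⁺ still has 1 valence electron.
Core electrons are held far more tightly than valence electrons, so Li tops the IE_2 order.
Valence configurations: P⁺ [Ne]3s²3p², Be⁺ [He]2s¹.
Tabulated IE_2 (kJ/mol): Li 7298, P 1907, Be 1757.
Putting it together, IE_2: Be < P < Li.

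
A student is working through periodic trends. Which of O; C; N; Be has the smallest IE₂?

IE_2 is the cost of taking one more electron from the +1 cation: O⁺ still has 5 valence electrons; C⁺ still has 3 valence electrons; N⁺ still has 4 valence electrons; Be⁺ still has 1 valence electron.
All are still removing valence electrons, so compare the +1 ions as you would atoms: IE_2 generally rises across a period (higher Z_eff) and falls down a group (larger shell), subject to the usual subshell exceptions.
Valence configurations: O⁺ [He]2s²2p³, C⁺ [He]2s²2p¹, N⁺ [He]2s²2p², Be⁺ [He]2s¹.
The numbers (kJ/mol): O 3388, C 2353, N 2856, Be 1757.
Putting it together, IE_2: Be < C < N < O.

Be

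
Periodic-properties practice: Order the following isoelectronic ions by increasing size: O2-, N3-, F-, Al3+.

Al3+, F-, O2-, N3-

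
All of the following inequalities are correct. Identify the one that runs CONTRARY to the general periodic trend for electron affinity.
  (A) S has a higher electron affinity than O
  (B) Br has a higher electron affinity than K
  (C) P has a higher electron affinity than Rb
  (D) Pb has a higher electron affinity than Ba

(A)

The general trend: electron affinity increases across a period and decreases down a group.
(A) S (period 3, group 16) vs O (period 2, group 16): the stated order contradicts the simple trend.
(B) Br (period 4, group 17) vs K (period 4, group 1): the stated order agrees with the simple trend.
(C) P (period 3, group 15) vs Rb (period 5, group 1): the stated order agrees with the simple trend.
(D) Pb (period 6, group 14) vs Ba (period 6, group 2): the stated order agrees with the simple trend.
The exception is (A): the compact 2p subshell of O repels the added electron more than S's larger 3p does.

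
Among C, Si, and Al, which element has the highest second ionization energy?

IE_2 is the cost of taking one more electron from the +1 cation: C⁺ still has 3 valence electrons; Si⁺ still has 3 valence electrons; Al⁺ still has 2 valence electrons.
All are still removing valence electrons, so compare the +1 ions as you would atoms: IE_2 generally rises across a period (higher Z_eff) and falls down a group (larger shell), subject to the usual subshell exceptions.
Valence configurations: C⁺ [He]2s²2p¹, Si⁺ [Ne]3s²3p¹, Al⁺ [Ne]3s².
Si⁺ loses a lone 3p electron whereas Al⁺ must break into a filled 3s² pair, so IE_2(Al) > IE_2(Si) even though Si has the higher nuclear charge.
Approximate IE_2 values (kJ/mol): C 2353, Si 1577, Al 1817.
Putting it together, IE_2: Si < Al < C.

C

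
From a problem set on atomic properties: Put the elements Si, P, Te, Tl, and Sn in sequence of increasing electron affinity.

Tl, P, Sn, Si, Te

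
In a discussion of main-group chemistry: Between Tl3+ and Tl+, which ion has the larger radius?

Tl+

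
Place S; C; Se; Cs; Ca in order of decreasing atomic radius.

Cs > Ca > Se > S > C

C is in period 2, group 14; S is in period 3, group 16; Ca is in period 4, group 2; Se is in period 4, group 16; Cs is in period 6, group 1.
Radius decreases left→right (rising Z_eff, same n) and increases top→bottom (higher n).
Here both period and group differ, so the two effects have to be weighed against each other.
S > C: period and group pull opposite ways; the down-group shift dominates (103 vs 75 pm).
Se > S: Se sits below S in group 16, so the down-group effect alone puts Se larger.
Ca > Se: both are in period 4; the period trend gives Ca the larger value.
Cs > Ca: both effects reinforce here, so Cs is clearly the larger of the two.
Tabulated atomic radius (pm): C 75, S 103, Ca 171, Se 116, Cs 232.
So from largest to smallest: Cs > Ca > Se > S > C.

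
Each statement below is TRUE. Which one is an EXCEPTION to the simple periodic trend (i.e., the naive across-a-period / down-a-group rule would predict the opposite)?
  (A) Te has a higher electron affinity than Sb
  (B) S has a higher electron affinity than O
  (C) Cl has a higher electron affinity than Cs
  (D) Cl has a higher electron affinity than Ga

(B)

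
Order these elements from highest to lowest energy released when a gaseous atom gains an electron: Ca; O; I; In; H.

I > O > H > In > Ca

Electron affinity generally becomes more exothermic across a period toward the halogens and less exothermic down a group.
Neither a single period nor a single group — weigh both effects.
In > Ca: the two effects oppose for this pair; the across-period effect wins (29 vs 2 kJ/mol).
H > In: the two effects oppose for this pair; the down-group effect wins (73 vs 29 kJ/mol).
O > H: the two effects oppose for this pair; the across-period effect wins (141 vs 73 kJ/mol).
I > O: period and group pull opposite ways; the across-period shift dominates (295 vs 141 kJ/mol).
For reference (kJ/mol): H 73, O 141, Ca 2, In 29, I 295.
So from highest to lowest: I > O > H > In > Ca.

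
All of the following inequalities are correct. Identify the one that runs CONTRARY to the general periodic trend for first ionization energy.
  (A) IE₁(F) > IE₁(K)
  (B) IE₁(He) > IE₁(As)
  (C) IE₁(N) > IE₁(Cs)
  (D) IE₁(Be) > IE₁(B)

The general trend: first ionization energy increases across a period and decreases down a group.
(A) F (period 2, group 17) vs K (period 4, group 1): the stated order agrees with the simple trend.
(B) He (period 1, group 18) vs As (period 4, group 15): the stated order agrees with the simple trend.
(C) N (period 2, group 15) vs Cs (period 6, group 1): the stated order agrees with the simple trend.
(D) Be (period 2, group 2) vs B (period 2, group 13): the stated order contradicts the simple trend.
The exception is (D): removing B's lone 2p electron is easier than breaking Be's filled 2s².

(D)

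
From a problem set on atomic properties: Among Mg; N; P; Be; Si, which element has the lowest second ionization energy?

Mg

Consider each +1 ion: Mg⁺ still has 1 valence electron; N⁺ still has 4 valence electrons; P⁺ still has 4 valence electrons; Be⁺ still has 1 valence electron; Si⁺ still has 3 valence electrons.
All are still removing valence electrons, so compare the +1 ions as you would atoms: IE_2 generally rises across a period (higher Z_eff) and falls down a group (larger shell), subject to the usual subshell exceptions.
Valence configurations: Mg⁺ [Ne]3s¹, N⁺ [He]2s²2p², P⁺ [Ne]3s²3p², Be⁺ [He]2s¹, Si⁺ [Ne]3s²3p¹.
Approximate IE_2 values (kJ/mol): Mg 1451, N 2856, P 1907, Be 1757, Si 1577.
Overall IE_2 order: Mg < Si < Be < P < N.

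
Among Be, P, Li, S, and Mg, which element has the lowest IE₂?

IE_2 is the cost of taking one more electron from the +1 cation: Be⁺ still has 1 valence electron; P⁺ still has 4 valence electrons; Li⁺ is the bare [He] core; S⁺ still has 5 valence electrons; Mg⁺ still has 1 valence electron.
Pulling an electron out of a noble-gas core costs far more than removing a remaining valence electron, so Li sits at the high end of IE_2.
Valence configurations: Be⁺ [He]2s¹, P⁺ [Ne]3s²3p², S⁺ [Ne]3s²3p³, Mg⁺ [Ne]3s¹.
The numbers (kJ/mol): Be 1757, P 1907, Li 7298, S 2252, Mg 1451.
So the second ionization energies run Mg < Be < P < S < Li.

Mg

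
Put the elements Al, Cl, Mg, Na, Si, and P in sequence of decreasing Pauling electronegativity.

Na is in period 3, group 1; Mg is in period 3, group 2; Al is in period 3, group 13; Si is in period 3, group 14; P is in period 3, group 15; Cl is in period 3, group 17.
Smaller atoms with higher effective nuclear charge are more electronegative.
All lie in period 3, so electronegativity increases left to right.
So from highest to lowest: Cl > P > Si > Al > Mg > Na.

Cl > P > Si > Al > Mg > Na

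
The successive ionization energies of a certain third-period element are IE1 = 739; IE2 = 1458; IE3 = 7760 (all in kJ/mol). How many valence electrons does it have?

2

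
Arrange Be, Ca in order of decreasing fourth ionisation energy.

Be > Ca

IE_4 is the cost of taking one more electron from the +3 cation: Be³⁺ is already 1 electron into the core; Ca³⁺ is already 1 electron into the core.
All of these are removing an electron from a noble-gas core or deeper; the smaller core (lower principal quantum number) is held far more tightly, and within a period the higher nuclear charge binds the same core more tightly.
Tabulated IE_4 (kJ/mol): Be 21007, Ca 6491.
Hence IE_4: Ca < Be.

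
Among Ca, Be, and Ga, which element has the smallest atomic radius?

Be

Be is in period 2, group 2; Ca is in period 4, group 2; Ga is in period 4, group 13.
Moving right in a period, electrons are added to the same shell under a stronger nuclear pull, so atoms get smaller; moving down, a new shell is opened and atoms get larger.
Neither a single period nor a single group — weigh both effects.
Ga > Be: the two effects oppose for this pair; the down-group effect wins (124 vs 102 pm).
Ca > Ga: Ca lies to the left of Ga in period 4, so the across-period effect alone puts Ca larger.
For reference (pm): Be 102, Ca 171, Ga 124.
The smallest atomic radius among these belongs to Be.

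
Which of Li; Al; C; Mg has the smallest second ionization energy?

Mg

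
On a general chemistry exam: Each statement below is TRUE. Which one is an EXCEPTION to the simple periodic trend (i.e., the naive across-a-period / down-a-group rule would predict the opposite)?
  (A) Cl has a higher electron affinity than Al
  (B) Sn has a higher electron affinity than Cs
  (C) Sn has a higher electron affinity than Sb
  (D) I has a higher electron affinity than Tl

The general trend: electron affinity increases across a period and decreases down a group.
(A) Cl (period 3, group 17) vs Al (period 3, group 13): the stated order agrees with the simple trend.
(B) Sn (period 5, group 14) vs Cs (period 6, group 1): the stated order agrees with the simple trend.
(C) Sn (period 5, group 14) vs Sb (period 5, group 15): the stated order contradicts the simple trend.
(D) I (period 5, group 17) vs Tl (period 6, group 13): the stated order agrees with the simple trend.
The exception is (C): adding an electron to Sb's half-filled 5p³ is unfavourable, so Sn has the more exothermic EA.

(C)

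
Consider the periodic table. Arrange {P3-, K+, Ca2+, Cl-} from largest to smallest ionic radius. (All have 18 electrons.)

All of these have 18 electrons, so size is governed by nuclear charge alone: the more protons, the stronger the pull on the same electron cloud, and the smaller the ion.
Nuclear charges: Ca2+ (Z=20), K+ (Z=19), Cl- (Z=17), P3- (Z=15).
Largest to smallest: P3- > Cl- > K+ > Ca2+.

P3- > Cl- > K+ > Ca2+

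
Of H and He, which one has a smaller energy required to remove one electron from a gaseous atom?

IE₁ increases left→right with effective nuclear charge and decreases top→bottom as the valence shell moves farther out.
All lie in period 1, so first ionization energy increases left to right.
So H has the smaller energy required to remove one electron from a gaseous atom (H < He).

H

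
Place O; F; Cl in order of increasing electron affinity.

O is in period 2, group 16; F is in period 2, group 17; Cl is in period 3, group 17.
Electron affinity generally becomes more exothermic across a period toward the halogens and less exothermic down a group.
These span different periods and groups, so the two trends combine.
F > O: both are in period 2; the period trend gives F the larger value.
Cl > F: this pair runs against the simple trend — see the exception note.
Note the exception: Cl has a higher electron affinity than F, contrary to the simple trend — F's small 2p subshell makes the incoming electron feel strong e⁻–e⁻ repulsion, so Cl actually releases more energy on gaining an electron.
For reference (kJ/mol): O 141, F 328, Cl 349.
So from lowest to highest: O < F < Cl.

O, F, Cl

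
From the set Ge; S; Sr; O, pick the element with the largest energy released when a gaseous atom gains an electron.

O is in period 2, group 16; S is in period 3, group 16; Ge is in period 4, group 14; Sr is in period 5, group 2.
Adding an electron releases more energy for atoms nearer the top right (short of the noble gases).
Here both period and group differ, so the two effects have to be weighed against each other.
Ge > Sr: both effects reinforce here, so Ge is clearly the higher of the two.
O > Ge: relative to Ge, both the across-period and down-group shifts push O's electron affinity up.
S > O: this pair runs against the simple trend — see the exception note.
Note the exception: S has a higher electron affinity than O, contrary to the simple trend — the compact 2p subshell of O repels the added electron more than S's larger 3p does.
For reference (kJ/mol): O 141, S 200, Ge 119, Sr 5.
The largest energy released when a gaseous atom gains an electron among these belongs to S.

S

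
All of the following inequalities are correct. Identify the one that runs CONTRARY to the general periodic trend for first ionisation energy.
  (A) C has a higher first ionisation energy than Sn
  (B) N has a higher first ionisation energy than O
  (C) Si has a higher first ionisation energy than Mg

The general trend: first ionisation energy increases across a period and decreases down a group.
(A) C (period 2, group 14) vs Sn (period 5, group 14): the stated order agrees with the simple trend.
(B) N (period 2, group 15) vs O (period 2, group 16): the stated order contradicts the simple trend.
(C) Si (period 3, group 14) vs Mg (period 3, group 2): the stated order agrees with the simple trend.
The exception is (B): pairing an electron in O's 2p⁴ costs repulsion energy, so O ionizes more easily than half-filled N (2p³).

(B)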